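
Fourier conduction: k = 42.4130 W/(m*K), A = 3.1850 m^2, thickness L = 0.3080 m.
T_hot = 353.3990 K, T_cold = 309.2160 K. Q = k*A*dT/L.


dT = 44.1830 K
Q = 42.4130 * 3.1850 * 44.1830 / 0.3080 = 19378.1768 W

19378.1768 W


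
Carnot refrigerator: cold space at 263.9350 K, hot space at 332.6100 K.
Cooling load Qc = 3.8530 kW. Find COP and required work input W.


COP = 263.9350 / 68.6750 = 3.8432
W = 3.8530 / 3.8432 = 1.0025 kW

COP = 3.8432, W = 1.0025 kW


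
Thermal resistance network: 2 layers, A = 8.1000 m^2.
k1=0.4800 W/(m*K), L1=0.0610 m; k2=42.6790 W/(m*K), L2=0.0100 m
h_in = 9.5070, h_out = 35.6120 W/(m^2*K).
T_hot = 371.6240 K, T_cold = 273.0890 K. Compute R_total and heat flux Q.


R_conv_in = 1/(9.5070*8.1000) = 0.0130
R_1 = 0.0610/(0.4800*8.1000) = 0.0157
R_2 = 0.0100/(42.6790*8.1000) = 2.8927e-05
R_conv_out = 1/(35.6120*8.1000) = 0.0035
R_total = 0.0322 K/W
Q = 98.5350 / 0.0322 = 3062.8679 W

R_total = 0.0322 K/W, Q = 3062.8679 W


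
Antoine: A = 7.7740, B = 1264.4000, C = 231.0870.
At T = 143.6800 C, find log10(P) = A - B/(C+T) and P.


C+T = 374.7670
B/(C+T) = 3.3738
log10(P) = 7.7740 - 3.3738 = 4.4002
P = 10^4.4002 = 25128.7215 mmHg

25128.7215 mmHg


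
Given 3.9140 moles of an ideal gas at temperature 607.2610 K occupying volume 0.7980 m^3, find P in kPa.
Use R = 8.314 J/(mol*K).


P = nRT/V = 3.9140 * 8.314 * 607.2610 / 0.7980
= 19760.8778 / 0.7980 = 24763.0047 Pa = 24.7630 kPa

24.7630 kPa


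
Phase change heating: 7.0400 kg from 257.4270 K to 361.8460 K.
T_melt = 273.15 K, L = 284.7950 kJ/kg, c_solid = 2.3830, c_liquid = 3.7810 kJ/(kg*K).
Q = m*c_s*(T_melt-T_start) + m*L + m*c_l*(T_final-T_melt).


Q1 (sensible, solid) = 7.0400 * 2.3830 * 15.7230 = 263.7741 kJ
Q2 (latent) = 7.0400 * 284.7950 = 2004.9568 kJ
Q3 (sensible, liquid) = 7.0400 * 3.7810 * 88.6960 = 2360.9314 kJ
Q_total = 4629.6623 kJ

4629.6623 kJ


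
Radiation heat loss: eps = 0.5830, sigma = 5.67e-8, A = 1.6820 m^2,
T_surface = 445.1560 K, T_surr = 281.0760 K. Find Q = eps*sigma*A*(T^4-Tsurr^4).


T^4 = 3.9269e+10
Tsurr^4 = 6.2416e+09
Q = 0.5830 * 5.67e-8 * 1.6820 * 3.3027e+10 = 1836.3314 W

1836.3314 W


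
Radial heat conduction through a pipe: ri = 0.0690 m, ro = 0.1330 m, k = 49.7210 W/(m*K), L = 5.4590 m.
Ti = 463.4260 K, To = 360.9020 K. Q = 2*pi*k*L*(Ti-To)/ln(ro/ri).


dT = 102.5240 K
ln(ro/ri) = 0.6562
Q = 2*pi*49.7210*5.4590*102.5240 / 0.6562 = 266436.6255 W

266436.6255 W


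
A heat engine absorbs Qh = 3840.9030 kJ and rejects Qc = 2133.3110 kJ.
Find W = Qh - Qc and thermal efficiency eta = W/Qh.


W = 3840.9030 - 2133.3110 = 1707.5920 kJ
eta = 1707.5920 / 3840.9030 = 0.4446 = 44.4581%

W = 1707.5920 kJ, eta = 44.4581%


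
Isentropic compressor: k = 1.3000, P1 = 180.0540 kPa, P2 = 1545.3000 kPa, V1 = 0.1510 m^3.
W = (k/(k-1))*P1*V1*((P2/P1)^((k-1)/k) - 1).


(k-1)/k = 0.2308
(P2/P1)^exp = 1.6423
W = 4.3333 * 180.0540 * 0.1510 * (1.6423 - 1) = 75.6710 kJ

75.6710 kJ


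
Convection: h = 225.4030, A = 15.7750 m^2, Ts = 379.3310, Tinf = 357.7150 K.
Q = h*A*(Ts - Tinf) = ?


dT = 21.6160 K
Q = 225.4030 * 15.7750 * 21.6160 = 76860.7099 W

76860.7099 W


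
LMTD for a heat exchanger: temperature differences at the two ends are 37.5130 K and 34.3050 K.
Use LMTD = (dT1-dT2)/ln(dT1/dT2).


dT1/dT2 = 1.0935
ln(dT1/dT2) = 0.0894
LMTD = 3.2080 / 0.0894 = 35.8851 K

35.8851 K


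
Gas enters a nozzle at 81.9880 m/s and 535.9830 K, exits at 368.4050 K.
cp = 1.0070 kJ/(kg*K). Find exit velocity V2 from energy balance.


dT = 167.5780 K
2*cp*1000*dT = 337502.0920
V1^2 = 6722.0321
V2 = sqrt(344224.1241) = 586.7062 m/s

586.7062 m/s


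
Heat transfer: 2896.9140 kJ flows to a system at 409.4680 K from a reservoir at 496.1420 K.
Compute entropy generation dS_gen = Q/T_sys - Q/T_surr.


dS_sys = 2896.9140/409.4680 = 7.0748 kJ/K
dS_surr = -2896.9140/496.1420 = -5.8389 kJ/K
dS_gen = 7.0748 - 5.8389 = 1.2359 kJ/K (irreversible)

dS_gen = 1.2359 kJ/K, irreversible


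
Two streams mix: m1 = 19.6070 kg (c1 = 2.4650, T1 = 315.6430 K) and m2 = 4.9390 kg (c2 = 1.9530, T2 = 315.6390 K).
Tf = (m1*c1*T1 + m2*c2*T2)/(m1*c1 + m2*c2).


num = 18300.0341
den = 57.9771
Tf = 315.6423 K

315.6423 K


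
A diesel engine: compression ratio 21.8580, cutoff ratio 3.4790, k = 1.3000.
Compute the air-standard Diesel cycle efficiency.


r^(k-1) = 2.5228
rc^k = 5.0570
eta = 0.5010 = 50.1001%

50.1001%


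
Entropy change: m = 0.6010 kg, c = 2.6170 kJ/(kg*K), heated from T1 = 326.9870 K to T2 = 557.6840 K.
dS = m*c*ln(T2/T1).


T2/T1 = 1.7055
ln(T2/T1) = 0.5339
dS = 0.6010 * 2.6170 * 0.5339 = 0.8397 kJ/K

0.8397 kJ/K


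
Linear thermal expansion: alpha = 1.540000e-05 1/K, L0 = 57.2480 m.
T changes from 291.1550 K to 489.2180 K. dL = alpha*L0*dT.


dT = 198.0630 K
dL = 1.540000e-05 * 57.2480 * 198.0630 = 0.174616 m
L_final = 57.422616 m

dL = 0.174616 m


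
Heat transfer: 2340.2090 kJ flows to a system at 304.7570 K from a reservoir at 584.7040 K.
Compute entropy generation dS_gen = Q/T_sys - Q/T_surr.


dS_sys = 2340.2090/304.7570 = 7.6789 kJ/K
dS_surr = -2340.2090/584.7040 = -4.0024 kJ/K
dS_gen = 7.6789 - 4.0024 = 3.6766 kJ/K (irreversible)

dS_gen = 3.6766 kJ/K, irreversible


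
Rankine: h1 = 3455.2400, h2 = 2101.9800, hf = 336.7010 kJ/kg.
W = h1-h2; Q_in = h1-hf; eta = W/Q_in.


W = 1353.2600 kJ/kg
Q_in = 3118.5390 kJ/kg
eta = 0.4339 = 43.3940%

eta = 43.3940%


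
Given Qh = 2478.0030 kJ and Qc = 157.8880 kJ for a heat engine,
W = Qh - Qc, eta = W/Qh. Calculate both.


W = 2478.0030 - 157.8880 = 2320.1150 kJ
eta = 2320.1150 / 2478.0030 = 0.9363 = 93.6284%

W = 2320.1150 kJ, eta = 93.6284%


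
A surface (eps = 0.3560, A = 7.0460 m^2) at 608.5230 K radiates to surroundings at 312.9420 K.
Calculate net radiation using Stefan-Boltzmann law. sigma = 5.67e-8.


T^4 = 1.3712e+11
Tsurr^4 = 9.5908e+09
Q = 0.3560 * 5.67e-8 * 7.0460 * 1.2753e+11 = 18138.1510 W

18138.1510 W


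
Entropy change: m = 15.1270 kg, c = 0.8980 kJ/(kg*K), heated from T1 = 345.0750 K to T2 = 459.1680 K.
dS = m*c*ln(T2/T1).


T2/T1 = 1.3306
ln(T2/T1) = 0.2857
dS = 15.1270 * 0.8980 * 0.2857 = 3.8803 kJ/K

3.8803 kJ/K


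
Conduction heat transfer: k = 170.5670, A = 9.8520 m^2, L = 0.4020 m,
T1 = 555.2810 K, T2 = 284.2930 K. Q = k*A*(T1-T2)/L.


dT = 270.9880 K
Q = 170.5670 * 9.8520 * 270.9880 / 0.4020 = 1132774.3872 W

1132774.3872 W


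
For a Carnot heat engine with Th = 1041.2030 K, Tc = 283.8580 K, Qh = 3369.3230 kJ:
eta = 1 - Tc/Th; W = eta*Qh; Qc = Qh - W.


eta = 1 - 283.8580/1041.2030 = 0.7274
W = 0.7274 * 3369.3230 = 2450.7612 kJ
Qc = 3369.3230 - 2450.7612 = 918.5618 kJ

eta = 72.7375%, W = 2450.7612 kJ, Qc = 918.5618 kJ


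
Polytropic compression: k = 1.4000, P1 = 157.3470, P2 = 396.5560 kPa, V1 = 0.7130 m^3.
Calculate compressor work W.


(k-1)/k = 0.2857
(P2/P1)^exp = 1.3023
W = 3.5000 * 157.3470 * 0.7130 * (1.3023 - 1) = 118.6866 kJ

118.6866 kJ


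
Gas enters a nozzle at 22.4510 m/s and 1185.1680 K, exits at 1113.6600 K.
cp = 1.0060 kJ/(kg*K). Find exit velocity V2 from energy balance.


dT = 71.5080 K
2*cp*1000*dT = 143874.0960
V1^2 = 504.0474
V2 = sqrt(144378.1434) = 379.9712 m/s

379.9712 m/s


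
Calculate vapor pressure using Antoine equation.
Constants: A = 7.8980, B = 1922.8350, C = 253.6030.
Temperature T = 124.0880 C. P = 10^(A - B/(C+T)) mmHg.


C+T = 377.6910
B/(C+T) = 5.0910
log10(P) = 7.8980 - 5.0910 = 2.8070
P = 10^2.8070 = 641.1700 mmHg

641.1700 mmHg


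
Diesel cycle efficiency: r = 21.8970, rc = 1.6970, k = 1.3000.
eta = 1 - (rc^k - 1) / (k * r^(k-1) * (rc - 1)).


r^(k-1) = 2.5242
rc^k = 1.9888
eta = 0.5677 = 56.7678%

56.7678%


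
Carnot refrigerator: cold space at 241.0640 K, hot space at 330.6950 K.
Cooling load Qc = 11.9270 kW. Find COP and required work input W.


COP = 241.0640 / 89.6310 = 2.6895
W = 11.9270 / 2.6895 = 4.4346 kW

COP = 2.6895, W = 4.4346 kW


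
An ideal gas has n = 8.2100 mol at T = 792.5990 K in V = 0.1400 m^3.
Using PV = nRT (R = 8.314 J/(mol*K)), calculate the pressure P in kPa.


P = nRT/V = 8.2100 * 8.314 * 792.5990 / 0.1400
= 54101.1750 / 0.1400 = 386436.9642 Pa = 386.4370 kPa

386.4370 kPa


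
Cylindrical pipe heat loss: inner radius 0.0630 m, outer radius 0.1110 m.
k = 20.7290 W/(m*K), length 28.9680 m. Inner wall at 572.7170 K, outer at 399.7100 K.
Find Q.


dT = 173.0070 K
ln(ro/ri) = 0.5664
Q = 2*pi*20.7290*28.9680*173.0070 / 0.5664 = 1152446.1253 W

1152446.1253 W


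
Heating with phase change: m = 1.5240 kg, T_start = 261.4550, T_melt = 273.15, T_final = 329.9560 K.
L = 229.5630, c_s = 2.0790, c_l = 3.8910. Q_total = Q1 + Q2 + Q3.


Q1 (sensible, solid) = 1.5240 * 2.0790 * 11.6950 = 37.0544 kJ
Q2 (latent) = 1.5240 * 229.5630 = 349.8540 kJ
Q3 (sensible, liquid) = 1.5240 * 3.8910 * 56.8060 = 336.8530 kJ
Q_total = 723.7614 kJ

723.7614 kJ


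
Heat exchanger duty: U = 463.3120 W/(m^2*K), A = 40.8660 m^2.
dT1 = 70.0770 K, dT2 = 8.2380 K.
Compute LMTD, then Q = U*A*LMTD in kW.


LMTD = 28.8854 K
Q = 463.3120 * 40.8660 * 28.8854 = 546908.3159 W = 546.9083 kW

546.9083 kW


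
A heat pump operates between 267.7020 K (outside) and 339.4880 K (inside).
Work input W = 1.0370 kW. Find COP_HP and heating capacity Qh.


COP = 339.4880 / 71.7860 = 4.7292
Qh = 4.7292 * 1.0370 = 4.9041 kW

COP = 4.7292, Qh = 4.9041 kW


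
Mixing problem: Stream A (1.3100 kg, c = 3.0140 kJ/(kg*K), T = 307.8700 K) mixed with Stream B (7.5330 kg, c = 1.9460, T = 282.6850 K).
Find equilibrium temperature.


num = 5359.5165
den = 18.6076
Tf = 288.0290 K

288.0290 K


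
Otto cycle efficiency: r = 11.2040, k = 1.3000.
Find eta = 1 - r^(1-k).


r^(k-1) = 2.0645
eta = 1 - 1/2.0645 = 0.5156 = 51.5618%

51.5618%


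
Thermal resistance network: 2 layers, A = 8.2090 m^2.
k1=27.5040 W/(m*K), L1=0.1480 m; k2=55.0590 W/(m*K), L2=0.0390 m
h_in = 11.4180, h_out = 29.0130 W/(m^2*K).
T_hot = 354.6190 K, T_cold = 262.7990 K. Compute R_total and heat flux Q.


R_conv_in = 1/(11.4180*8.2090) = 0.0107
R_1 = 0.1480/(27.5040*8.2090) = 0.0007
R_2 = 0.0390/(55.0590*8.2090) = 8.6287e-05
R_conv_out = 1/(29.0130*8.2090) = 0.0042
R_total = 0.0156 K/W
Q = 91.8200 / 0.0156 = 5882.3473 W

R_total = 0.0156 K/W, Q = 5882.3473 W


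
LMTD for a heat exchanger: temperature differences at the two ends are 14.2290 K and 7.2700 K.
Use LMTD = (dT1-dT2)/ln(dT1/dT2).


dT1/dT2 = 1.9572
ln(dT1/dT2) = 0.6715
LMTD = 6.9590 / 0.6715 = 10.3630 K

10.3630 K


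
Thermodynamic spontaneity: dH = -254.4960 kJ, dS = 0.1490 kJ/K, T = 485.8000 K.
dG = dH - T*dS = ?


T*dS = 485.8000 * 0.1490 = 72.3842 kJ
dG = -254.4960 - 72.3842 = -326.8802 kJ (spontaneous)

dG = -326.8802 kJ, spontaneous


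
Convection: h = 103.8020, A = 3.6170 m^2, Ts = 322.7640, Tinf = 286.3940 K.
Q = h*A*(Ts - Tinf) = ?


dT = 36.3700 K
Q = 103.8020 * 3.6170 * 36.3700 = 13655.1832 W

13655.1832 W


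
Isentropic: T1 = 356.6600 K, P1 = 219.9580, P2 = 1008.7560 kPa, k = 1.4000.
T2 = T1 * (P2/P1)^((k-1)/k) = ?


(k-1)/k = 0.2857
(P2/P1)^exp = 1.5452
T2 = 356.6600 * 1.5452 = 551.1110 K

551.1110 K


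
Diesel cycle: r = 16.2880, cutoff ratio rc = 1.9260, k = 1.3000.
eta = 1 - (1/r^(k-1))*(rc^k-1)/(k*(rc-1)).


r^(k-1) = 2.3097
rc^k = 2.3445
eta = 0.5164 = 51.6439%

51.6439%


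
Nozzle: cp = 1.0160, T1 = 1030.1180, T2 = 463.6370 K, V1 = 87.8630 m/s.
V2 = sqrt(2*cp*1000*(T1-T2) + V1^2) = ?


dT = 566.4810 K
2*cp*1000*dT = 1151089.3920
V1^2 = 7719.9068
V2 = sqrt(1158809.2988) = 1076.4801 m/s

1076.4801 m/s


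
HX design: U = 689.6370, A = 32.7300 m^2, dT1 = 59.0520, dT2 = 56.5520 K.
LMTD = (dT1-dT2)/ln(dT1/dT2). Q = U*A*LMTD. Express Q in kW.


LMTD = 57.7930 K
Q = 689.6370 * 32.7300 * 57.7930 = 1304492.8704 W = 1304.4929 kW

1304.4929 kW


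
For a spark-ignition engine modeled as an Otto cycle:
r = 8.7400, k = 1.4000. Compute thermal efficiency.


r^(k-1) = 2.3802
eta = 1 - 1/2.3802 = 0.5799 = 57.9859%

57.9859%


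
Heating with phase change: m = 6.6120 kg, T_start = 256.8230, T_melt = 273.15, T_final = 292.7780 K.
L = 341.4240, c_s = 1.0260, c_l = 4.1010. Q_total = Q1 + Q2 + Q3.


Q1 (sensible, solid) = 6.6120 * 1.0260 * 16.3270 = 110.7609 kJ
Q2 (latent) = 6.6120 * 341.4240 = 2257.4955 kJ
Q3 (sensible, liquid) = 6.6120 * 4.1010 * 19.6280 = 532.2292 kJ
Q_total = 2900.4856 kJ

2900.4856 kJ


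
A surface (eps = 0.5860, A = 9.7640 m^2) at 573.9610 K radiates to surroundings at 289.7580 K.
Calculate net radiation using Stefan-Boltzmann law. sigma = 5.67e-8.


T^4 = 1.0852e+11
Tsurr^4 = 7.0492e+09
Q = 0.5860 * 5.67e-8 * 9.7640 * 1.0148e+11 = 32920.8105 W

32920.8105 W


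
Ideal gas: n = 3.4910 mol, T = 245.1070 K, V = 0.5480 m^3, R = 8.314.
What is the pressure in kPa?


P = nRT/V = 3.4910 * 8.314 * 245.1070 / 0.5480
= 7114.0282 / 0.5480 = 12981.8033 Pa = 12.9818 kPa

12.9818 kPa


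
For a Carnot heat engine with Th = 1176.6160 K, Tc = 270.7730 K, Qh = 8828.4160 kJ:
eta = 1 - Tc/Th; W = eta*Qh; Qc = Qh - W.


eta = 1 - 270.7730/1176.6160 = 0.7699
W = 0.7699 * 8828.4160 = 6796.7449 kJ
Qc = 8828.4160 - 6796.7449 = 2031.6711 kJ

eta = 76.9871%, W = 6796.7449 kJ, Qc = 2031.6711 kJ


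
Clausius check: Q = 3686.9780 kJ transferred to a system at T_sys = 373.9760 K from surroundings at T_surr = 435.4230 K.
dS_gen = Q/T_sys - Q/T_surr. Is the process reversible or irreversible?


dS_sys = 3686.9780/373.9760 = 9.8589 kJ/K
dS_surr = -3686.9780/435.4230 = -8.4676 kJ/K
dS_gen = 9.8589 - 8.4676 = 1.3913 kJ/K (irreversible)

dS_gen = 1.3913 kJ/K, irreversible


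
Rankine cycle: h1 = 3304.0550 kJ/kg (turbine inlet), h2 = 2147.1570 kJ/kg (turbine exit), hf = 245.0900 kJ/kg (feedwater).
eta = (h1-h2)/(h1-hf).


W = 1156.8980 kJ/kg
Q_in = 3058.9650 kJ/kg
eta = 0.3782 = 37.8199%

eta = 37.8199%


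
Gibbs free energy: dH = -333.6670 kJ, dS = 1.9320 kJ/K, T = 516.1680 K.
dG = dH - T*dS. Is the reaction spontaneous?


T*dS = 516.1680 * 1.9320 = 997.2366 kJ
dG = -333.6670 - 997.2366 = -1330.9036 kJ (spontaneous)

dG = -1330.9036 kJ, spontaneous


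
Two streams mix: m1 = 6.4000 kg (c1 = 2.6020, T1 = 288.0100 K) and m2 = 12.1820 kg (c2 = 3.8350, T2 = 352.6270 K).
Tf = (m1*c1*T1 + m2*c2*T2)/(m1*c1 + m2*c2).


num = 21270.1905
den = 63.3708
Tf = 335.6467 K

335.6467 K


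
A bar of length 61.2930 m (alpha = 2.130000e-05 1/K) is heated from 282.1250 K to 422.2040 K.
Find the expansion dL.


dT = 140.0790 K
dL = 2.130000e-05 * 61.2930 * 140.0790 = 0.182879 m
L_final = 61.475879 m

dL = 0.182879 m


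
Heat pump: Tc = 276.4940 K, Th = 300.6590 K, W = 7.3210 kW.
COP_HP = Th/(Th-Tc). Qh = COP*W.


COP = 300.6590 / 24.1650 = 12.4419
Qh = 12.4419 * 7.3210 = 91.0873 kW

COP = 12.4419, Qh = 91.0873 kW


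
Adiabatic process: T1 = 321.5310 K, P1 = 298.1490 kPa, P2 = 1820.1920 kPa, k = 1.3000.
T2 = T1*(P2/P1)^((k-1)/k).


(k-1)/k = 0.2308
(P2/P1)^exp = 1.5181
T2 = 321.5310 * 1.5181 = 488.1289 K

488.1289 K


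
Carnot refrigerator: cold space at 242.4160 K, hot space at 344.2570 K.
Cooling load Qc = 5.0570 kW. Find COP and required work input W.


COP = 242.4160 / 101.8410 = 2.3803
W = 5.0570 / 2.3803 = 2.1245 kW

COP = 2.3803, W = 2.1245 kW


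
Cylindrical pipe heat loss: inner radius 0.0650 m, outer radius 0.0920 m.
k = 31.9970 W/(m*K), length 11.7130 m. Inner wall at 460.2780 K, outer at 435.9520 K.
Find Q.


dT = 24.3260 K
ln(ro/ri) = 0.3474
Q = 2*pi*31.9970*11.7130*24.3260 / 0.3474 = 164890.8387 W

164890.8387 W


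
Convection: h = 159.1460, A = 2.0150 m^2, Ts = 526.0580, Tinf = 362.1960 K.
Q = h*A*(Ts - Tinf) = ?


dT = 163.8620 K
Q = 159.1460 * 2.0150 * 163.8620 = 52547.1334 W

52547.1334 W


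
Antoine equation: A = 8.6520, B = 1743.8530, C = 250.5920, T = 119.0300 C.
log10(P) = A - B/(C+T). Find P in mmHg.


C+T = 369.6220
B/(C+T) = 4.7179
log10(P) = 8.6520 - 4.7179 = 3.9341
P = 10^3.9341 = 8591.3980 mmHg

8591.3980 mmHg


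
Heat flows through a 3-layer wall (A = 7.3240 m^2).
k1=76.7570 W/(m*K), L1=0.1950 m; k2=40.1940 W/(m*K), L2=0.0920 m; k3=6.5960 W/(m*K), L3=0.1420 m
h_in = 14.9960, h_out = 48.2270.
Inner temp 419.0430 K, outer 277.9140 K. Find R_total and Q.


R_conv_in = 1/(14.9960*7.3240) = 0.0091
R_1 = 0.1950/(76.7570*7.3240) = 0.0003
R_2 = 0.0920/(40.1940*7.3240) = 0.0003
R_3 = 0.1420/(6.5960*7.3240) = 0.0029
R_conv_out = 1/(48.2270*7.3240) = 0.0028
R_total = 0.0155 K/W
Q = 141.1290 / 0.0155 = 9084.6659 W

R_total = 0.0155 K/W, Q = 9084.6659 W


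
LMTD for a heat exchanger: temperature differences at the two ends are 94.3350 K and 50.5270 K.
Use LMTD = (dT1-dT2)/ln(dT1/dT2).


dT1/dT2 = 1.8670
ln(dT1/dT2) = 0.6243
LMTD = 43.8080 / 0.6243 = 70.1664 K

70.1664 K


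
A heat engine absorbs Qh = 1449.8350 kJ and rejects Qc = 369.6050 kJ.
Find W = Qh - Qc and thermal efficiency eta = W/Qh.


W = 1449.8350 - 369.6050 = 1080.2300 kJ
eta = 1080.2300 / 1449.8350 = 0.7451 = 74.5071%

W = 1080.2300 kJ, eta = 74.5071%


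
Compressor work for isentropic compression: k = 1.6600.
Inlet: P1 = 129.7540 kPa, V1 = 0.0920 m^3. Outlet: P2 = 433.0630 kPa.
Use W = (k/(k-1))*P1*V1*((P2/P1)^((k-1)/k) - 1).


(k-1)/k = 0.3976
(P2/P1)^exp = 1.6148
W = 2.5152 * 129.7540 * 0.0920 * (1.6148 - 1) = 18.4581 kJ

18.4581 kJ


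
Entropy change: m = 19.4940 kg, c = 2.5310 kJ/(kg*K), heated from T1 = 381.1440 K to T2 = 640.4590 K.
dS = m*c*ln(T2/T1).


T2/T1 = 1.6804
ln(T2/T1) = 0.5190
dS = 19.4940 * 2.5310 * 0.5190 = 25.6075 kJ/K

25.6075 kJ/K


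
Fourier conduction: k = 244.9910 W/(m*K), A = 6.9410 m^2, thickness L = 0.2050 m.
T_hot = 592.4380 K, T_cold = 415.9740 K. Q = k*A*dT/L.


dT = 176.4640 K
Q = 244.9910 * 6.9410 * 176.4640 / 0.2050 = 1463775.3627 W

1463775.3627 W


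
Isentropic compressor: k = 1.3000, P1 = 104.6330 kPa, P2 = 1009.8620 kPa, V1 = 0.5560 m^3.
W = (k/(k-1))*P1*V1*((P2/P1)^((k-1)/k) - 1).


(k-1)/k = 0.2308
(P2/P1)^exp = 1.6874
W = 4.3333 * 104.6330 * 0.5560 * (1.6874 - 1) = 173.2865 kJ

173.2865 kJ


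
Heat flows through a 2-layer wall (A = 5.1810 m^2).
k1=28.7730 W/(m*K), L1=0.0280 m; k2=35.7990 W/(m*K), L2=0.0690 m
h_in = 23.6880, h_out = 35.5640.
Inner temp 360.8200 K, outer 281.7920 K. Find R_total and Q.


R_conv_in = 1/(23.6880*5.1810) = 0.0081
R_1 = 0.0280/(28.7730*5.1810) = 0.0002
R_2 = 0.0690/(35.7990*5.1810) = 0.0004
R_conv_out = 1/(35.5640*5.1810) = 0.0054
R_total = 0.0141 K/W
Q = 79.0280 / 0.0141 = 5590.8744 W

R_total = 0.0141 K/W, Q = 5590.8744 W


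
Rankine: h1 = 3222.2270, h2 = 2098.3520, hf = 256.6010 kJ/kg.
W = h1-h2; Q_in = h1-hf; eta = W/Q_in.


W = 1123.8750 kJ/kg
Q_in = 2965.6260 kJ/kg
eta = 0.3790 = 37.8967%

eta = 37.8967%


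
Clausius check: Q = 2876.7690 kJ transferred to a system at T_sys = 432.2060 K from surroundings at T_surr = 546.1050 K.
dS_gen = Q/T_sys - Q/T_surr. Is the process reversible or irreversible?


dS_sys = 2876.7690/432.2060 = 6.6560 kJ/K
dS_surr = -2876.7690/546.1050 = -5.2678 kJ/K
dS_gen = 6.6560 - 5.2678 = 1.3882 kJ/K (irreversible)

dS_gen = 1.3882 kJ/K, irreversible


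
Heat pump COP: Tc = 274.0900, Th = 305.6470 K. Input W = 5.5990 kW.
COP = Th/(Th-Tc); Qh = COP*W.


COP = 305.6470 / 31.5570 = 9.6856
Qh = 9.6856 * 5.5990 = 54.2294 kW

COP = 9.6856, Qh = 54.2294 kW


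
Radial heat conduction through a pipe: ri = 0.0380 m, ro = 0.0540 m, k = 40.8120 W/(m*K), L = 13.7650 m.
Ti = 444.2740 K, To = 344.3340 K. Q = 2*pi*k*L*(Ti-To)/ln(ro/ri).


dT = 99.9400 K
ln(ro/ri) = 0.3514
Q = 2*pi*40.8120*13.7650*99.9400 / 0.3514 = 1003885.4545 W

1003885.4545 W


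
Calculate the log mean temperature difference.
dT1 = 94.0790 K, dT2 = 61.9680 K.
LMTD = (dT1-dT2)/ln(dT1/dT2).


dT1/dT2 = 1.5182
ln(dT1/dT2) = 0.4175
LMTD = 32.1110 / 0.4175 = 76.9095 K

76.9095 K


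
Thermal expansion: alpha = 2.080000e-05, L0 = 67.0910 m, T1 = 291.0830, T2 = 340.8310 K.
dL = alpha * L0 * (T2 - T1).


dT = 49.7480 K
dL = 2.080000e-05 * 67.0910 * 49.7480 = 0.069423 m
L_final = 67.160423 m

dL = 0.069423 m


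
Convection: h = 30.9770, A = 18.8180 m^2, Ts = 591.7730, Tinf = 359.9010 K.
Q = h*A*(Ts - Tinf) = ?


dT = 231.8720 K
Q = 30.9770 * 18.8180 * 231.8720 = 135164.0287 W

135164.0287 W


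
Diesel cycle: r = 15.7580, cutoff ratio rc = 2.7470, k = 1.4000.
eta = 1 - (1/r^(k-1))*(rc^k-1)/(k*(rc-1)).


r^(k-1) = 3.0130
rc^k = 4.1153
eta = 0.5773 = 57.7254%

57.7254%


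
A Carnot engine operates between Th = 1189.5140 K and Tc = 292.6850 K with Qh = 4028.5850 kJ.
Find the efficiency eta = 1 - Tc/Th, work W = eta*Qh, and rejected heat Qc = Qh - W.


eta = 1 - 292.6850/1189.5140 = 0.7539
W = 0.7539 * 4028.5850 = 3037.3345 kJ
Qc = 4028.5850 - 3037.3345 = 991.2505 kJ

eta = 75.3946%, W = 3037.3345 kJ, Qc = 991.2505 kJ


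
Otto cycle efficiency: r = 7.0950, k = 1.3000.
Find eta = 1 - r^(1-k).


r^(k-1) = 1.8001
eta = 1 - 1/1.8001 = 0.4445 = 44.4461%

44.4461%


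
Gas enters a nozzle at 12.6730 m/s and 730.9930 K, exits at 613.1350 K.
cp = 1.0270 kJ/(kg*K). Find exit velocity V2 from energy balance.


dT = 117.8580 K
2*cp*1000*dT = 242080.3320
V1^2 = 160.6049
V2 = sqrt(242240.9369) = 492.1798 m/s

492.1798 m/s


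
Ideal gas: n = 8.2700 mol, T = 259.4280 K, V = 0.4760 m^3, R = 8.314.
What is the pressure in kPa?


P = nRT/V = 8.2700 * 8.314 * 259.4280 / 0.4760
= 17837.4339 / 0.4760 = 37473.6007 Pa = 37.4736 kPa

37.4736 kPa


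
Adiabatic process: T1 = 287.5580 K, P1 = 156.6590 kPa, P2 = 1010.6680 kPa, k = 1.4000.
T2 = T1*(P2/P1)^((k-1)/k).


(k-1)/k = 0.2857
(P2/P1)^exp = 1.7035
T2 = 287.5580 * 1.7035 = 489.8408 K

489.8408 K


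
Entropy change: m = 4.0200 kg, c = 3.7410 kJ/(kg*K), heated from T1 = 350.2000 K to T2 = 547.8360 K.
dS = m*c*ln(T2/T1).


T2/T1 = 1.5644
ln(T2/T1) = 0.4475
dS = 4.0200 * 3.7410 * 0.4475 = 6.7294 kJ/K

6.7294 kJ/K


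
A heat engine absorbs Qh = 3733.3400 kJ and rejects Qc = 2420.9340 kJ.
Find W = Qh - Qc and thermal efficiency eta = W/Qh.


W = 3733.3400 - 2420.9340 = 1312.4060 kJ
eta = 1312.4060 / 3733.3400 = 0.3515 = 35.1537%

W = 1312.4060 kJ, eta = 35.1537%


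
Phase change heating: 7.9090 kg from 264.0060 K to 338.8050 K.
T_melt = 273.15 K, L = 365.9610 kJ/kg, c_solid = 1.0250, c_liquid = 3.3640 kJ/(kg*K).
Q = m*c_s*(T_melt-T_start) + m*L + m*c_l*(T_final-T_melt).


Q1 (sensible, solid) = 7.9090 * 1.0250 * 9.1440 = 74.1279 kJ
Q2 (latent) = 7.9090 * 365.9610 = 2894.3855 kJ
Q3 (sensible, liquid) = 7.9090 * 3.3640 * 65.6550 = 1746.8088 kJ
Q_total = 4715.3222 kJ

4715.3222 kJ


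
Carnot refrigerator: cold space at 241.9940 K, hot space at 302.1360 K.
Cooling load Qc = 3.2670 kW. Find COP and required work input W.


COP = 241.9940 / 60.1420 = 4.0237
W = 3.2670 / 4.0237 = 0.8119 kW

COP = 4.0237, W = 0.8119 kW


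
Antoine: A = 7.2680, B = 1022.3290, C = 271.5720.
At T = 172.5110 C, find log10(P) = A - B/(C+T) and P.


C+T = 444.0830
B/(C+T) = 2.3021
log10(P) = 7.2680 - 2.3021 = 4.9659
P = 10^4.9659 = 92445.8792 mmHg

92445.8792 mmHg


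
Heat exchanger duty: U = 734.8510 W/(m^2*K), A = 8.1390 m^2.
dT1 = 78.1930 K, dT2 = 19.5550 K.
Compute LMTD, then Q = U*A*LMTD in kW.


LMTD = 42.3089 K
Q = 734.8510 * 8.1390 * 42.3089 = 253047.5866 W = 253.0476 kW

253.0476 kW


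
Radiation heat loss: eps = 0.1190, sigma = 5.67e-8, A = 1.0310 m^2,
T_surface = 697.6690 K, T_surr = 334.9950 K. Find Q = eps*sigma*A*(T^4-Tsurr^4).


T^4 = 2.3692e+11
Tsurr^4 = 1.2594e+10
Q = 0.1190 * 5.67e-8 * 1.0310 * 2.2432e+11 = 1560.5031 W

1560.5031 W


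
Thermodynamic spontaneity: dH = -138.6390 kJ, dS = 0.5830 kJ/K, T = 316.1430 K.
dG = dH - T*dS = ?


T*dS = 316.1430 * 0.5830 = 184.3114 kJ
dG = -138.6390 - 184.3114 = -322.9504 kJ (spontaneous)

dG = -322.9504 kJ, spontaneous


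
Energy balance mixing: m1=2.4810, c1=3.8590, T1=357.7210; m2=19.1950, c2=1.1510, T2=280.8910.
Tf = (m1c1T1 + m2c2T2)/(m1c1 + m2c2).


num = 9630.7347
den = 31.6676
Tf = 304.1193 K

304.1193 K


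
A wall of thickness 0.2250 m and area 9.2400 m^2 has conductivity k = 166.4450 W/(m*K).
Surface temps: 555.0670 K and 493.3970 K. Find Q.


dT = 61.6700 K
Q = 166.4450 * 9.2400 * 61.6700 / 0.2250 = 421535.5000 W

421535.5000 W


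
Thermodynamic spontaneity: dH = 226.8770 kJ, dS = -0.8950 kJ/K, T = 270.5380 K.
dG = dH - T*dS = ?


T*dS = 270.5380 * -0.8950 = -242.1315 kJ
dG = 226.8770 + 242.1315 = 469.0085 kJ (non-spontaneous)

dG = 469.0085 kJ, non-spontaneous


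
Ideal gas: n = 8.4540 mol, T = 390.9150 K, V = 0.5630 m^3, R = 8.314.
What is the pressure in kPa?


P = nRT/V = 8.4540 * 8.314 * 390.9150 / 0.5630
= 27476.0690 / 0.5630 = 48802.9645 Pa = 48.8030 kPa

48.8030 kPa


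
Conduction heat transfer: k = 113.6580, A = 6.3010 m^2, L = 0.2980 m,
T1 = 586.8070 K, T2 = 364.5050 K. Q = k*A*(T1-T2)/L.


dT = 222.3020 K
Q = 113.6580 * 6.3010 * 222.3020 / 0.2980 = 534240.2380 W

534240.2380 W


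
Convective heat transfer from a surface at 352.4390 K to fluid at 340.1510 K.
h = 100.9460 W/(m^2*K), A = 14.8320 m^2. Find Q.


dT = 12.2880 K
Q = 100.9460 * 14.8320 * 12.2880 = 18397.9754 W

18397.9754 W


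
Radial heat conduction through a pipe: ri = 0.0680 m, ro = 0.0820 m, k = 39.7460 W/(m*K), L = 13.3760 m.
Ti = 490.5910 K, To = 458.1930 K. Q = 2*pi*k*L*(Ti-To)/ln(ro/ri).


dT = 32.3980 K
ln(ro/ri) = 0.1872
Q = 2*pi*39.7460*13.3760*32.3980 / 0.1872 = 578076.2635 W

578076.2635 W


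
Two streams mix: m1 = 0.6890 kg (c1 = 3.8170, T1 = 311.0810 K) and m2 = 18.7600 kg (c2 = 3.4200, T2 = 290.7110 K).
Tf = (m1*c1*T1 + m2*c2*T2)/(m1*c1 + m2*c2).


num = 19469.9012
den = 66.7891
Tf = 291.5131 K

291.5131 K


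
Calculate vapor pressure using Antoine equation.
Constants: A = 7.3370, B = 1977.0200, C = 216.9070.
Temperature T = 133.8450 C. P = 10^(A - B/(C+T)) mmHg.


C+T = 350.7520
B/(C+T) = 5.6365
log10(P) = 7.3370 - 5.6365 = 1.7005
P = 10^1.7005 = 50.1744 mmHg

50.1744 mmHg


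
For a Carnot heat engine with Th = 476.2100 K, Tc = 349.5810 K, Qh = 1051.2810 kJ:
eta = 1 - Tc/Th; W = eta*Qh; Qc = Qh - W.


eta = 1 - 349.5810/476.2100 = 0.2659
W = 0.2659 * 1051.2810 = 279.5461 kJ
Qc = 1051.2810 - 279.5461 = 771.7349 kJ

eta = 26.5910%, W = 279.5461 kJ, Qc = 771.7349 kJ


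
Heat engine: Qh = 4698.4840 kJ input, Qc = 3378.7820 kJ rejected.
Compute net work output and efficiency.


W = 4698.4840 - 3378.7820 = 1319.7020 kJ
eta = 1319.7020 / 4698.4840 = 0.2809 = 28.0878%

W = 1319.7020 kJ, eta = 28.0878%


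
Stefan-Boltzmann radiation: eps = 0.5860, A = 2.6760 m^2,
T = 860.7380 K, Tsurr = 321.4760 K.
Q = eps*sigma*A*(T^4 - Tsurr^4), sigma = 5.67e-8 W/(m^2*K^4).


T^4 = 5.4889e+11
Tsurr^4 = 1.0681e+10
Q = 0.5860 * 5.67e-8 * 2.6760 * 5.3821e+11 = 47853.8243 W

47853.8243 W


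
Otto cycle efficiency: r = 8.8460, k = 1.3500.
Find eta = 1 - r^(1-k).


r^(k-1) = 2.1447
eta = 1 - 1/2.1447 = 0.5337 = 53.3729%

53.3729%


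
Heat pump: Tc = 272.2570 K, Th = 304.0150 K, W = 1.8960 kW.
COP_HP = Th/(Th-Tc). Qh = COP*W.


COP = 304.0150 / 31.7580 = 9.5729
Qh = 9.5729 * 1.8960 = 18.1501 kW

COP = 9.5729, Qh = 18.1501 kW


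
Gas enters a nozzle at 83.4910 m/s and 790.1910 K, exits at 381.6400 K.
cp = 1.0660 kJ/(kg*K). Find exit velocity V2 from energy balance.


dT = 408.5510 K
2*cp*1000*dT = 871030.7320
V1^2 = 6970.7471
V2 = sqrt(878001.4791) = 937.0173 m/s

937.0173 m/s


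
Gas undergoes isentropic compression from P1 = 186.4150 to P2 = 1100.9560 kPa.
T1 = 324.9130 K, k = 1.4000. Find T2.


(k-1)/k = 0.2857
(P2/P1)^exp = 1.6610
T2 = 324.9130 * 1.6610 = 539.6789 K

539.6789 K


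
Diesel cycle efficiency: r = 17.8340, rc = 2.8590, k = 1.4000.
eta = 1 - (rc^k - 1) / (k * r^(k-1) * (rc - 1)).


r^(k-1) = 3.1659
rc^k = 4.3521
eta = 0.5932 = 59.3172%

59.3172%


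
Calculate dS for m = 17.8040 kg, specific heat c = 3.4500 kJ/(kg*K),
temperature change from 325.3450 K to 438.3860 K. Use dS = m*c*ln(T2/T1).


T2/T1 = 1.3474
ln(T2/T1) = 0.2982
dS = 17.8040 * 3.4500 * 0.2982 = 18.3174 kJ/K

18.3174 kJ/K


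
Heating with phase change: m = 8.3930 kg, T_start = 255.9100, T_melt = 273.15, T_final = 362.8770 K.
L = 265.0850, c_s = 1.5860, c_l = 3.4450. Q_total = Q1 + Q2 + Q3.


Q1 (sensible, solid) = 8.3930 * 1.5860 * 17.2400 = 229.4868 kJ
Q2 (latent) = 8.3930 * 265.0850 = 2224.8584 kJ
Q3 (sensible, liquid) = 8.3930 * 3.4450 * 89.7270 = 2594.3562 kJ
Q_total = 5048.7013 kJ

5048.7013 kJ


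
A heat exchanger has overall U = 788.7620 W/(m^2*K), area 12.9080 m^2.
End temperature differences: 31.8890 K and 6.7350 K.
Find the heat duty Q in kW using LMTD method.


LMTD = 16.1768 K
Q = 788.7620 * 12.9080 * 16.1768 = 164701.4535 W = 164.7015 kW

164.7015 kW


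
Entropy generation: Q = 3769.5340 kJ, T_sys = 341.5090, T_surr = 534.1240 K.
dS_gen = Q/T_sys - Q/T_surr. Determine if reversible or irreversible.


dS_sys = 3769.5340/341.5090 = 11.0379 kJ/K
dS_surr = -3769.5340/534.1240 = -7.0574 kJ/K
dS_gen = 11.0379 - 7.0574 = 3.9805 kJ/K (irreversible)

dS_gen = 3.9805 kJ/K, irreversible


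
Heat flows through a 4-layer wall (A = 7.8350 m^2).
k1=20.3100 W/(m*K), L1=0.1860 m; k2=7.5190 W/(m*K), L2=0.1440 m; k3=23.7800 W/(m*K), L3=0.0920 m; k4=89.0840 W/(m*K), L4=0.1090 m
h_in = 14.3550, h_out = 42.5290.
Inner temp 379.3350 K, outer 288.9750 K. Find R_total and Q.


R_conv_in = 1/(14.3550*7.8350) = 0.0089
R_1 = 0.1860/(20.3100*7.8350) = 0.0012
R_2 = 0.1440/(7.5190*7.8350) = 0.0024
R_3 = 0.0920/(23.7800*7.8350) = 0.0005
R_4 = 0.1090/(89.0840*7.8350) = 0.0002
R_conv_out = 1/(42.5290*7.8350) = 0.0030
R_total = 0.0162 K/W
Q = 90.3600 / 0.0162 = 5593.1833 W

R_total = 0.0162 K/W, Q = 5593.1833 W


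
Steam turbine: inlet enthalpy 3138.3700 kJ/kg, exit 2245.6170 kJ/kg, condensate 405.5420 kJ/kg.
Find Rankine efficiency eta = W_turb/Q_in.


W = 892.7530 kJ/kg
Q_in = 2732.8280 kJ/kg
eta = 0.3267 = 32.6677%

eta = 32.6677%


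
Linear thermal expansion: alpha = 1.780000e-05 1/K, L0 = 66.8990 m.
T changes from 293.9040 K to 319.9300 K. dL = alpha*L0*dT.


dT = 26.0260 K
dL = 1.780000e-05 * 66.8990 * 26.0260 = 0.030992 m
L_final = 66.929992 m

dL = 0.030992 m


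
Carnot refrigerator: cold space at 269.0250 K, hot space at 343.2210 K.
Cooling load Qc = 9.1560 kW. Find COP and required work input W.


COP = 269.0250 / 74.1960 = 3.6259
W = 9.1560 / 3.6259 = 2.5252 kW

COP = 3.6259, W = 2.5252 kW


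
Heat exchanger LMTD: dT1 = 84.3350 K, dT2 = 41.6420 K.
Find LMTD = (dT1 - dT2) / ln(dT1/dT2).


dT1/dT2 = 2.0252
ln(dT1/dT2) = 0.7057
LMTD = 42.6930 / 0.7057 = 60.4984 K

60.4984 K


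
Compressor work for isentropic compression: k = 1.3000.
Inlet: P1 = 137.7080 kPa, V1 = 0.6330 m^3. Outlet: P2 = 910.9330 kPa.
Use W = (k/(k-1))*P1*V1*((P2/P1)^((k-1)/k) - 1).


(k-1)/k = 0.2308
(P2/P1)^exp = 1.5465
W = 4.3333 * 137.7080 * 0.6330 * (1.5465 - 1) = 206.4345 kJ

206.4345 kJ


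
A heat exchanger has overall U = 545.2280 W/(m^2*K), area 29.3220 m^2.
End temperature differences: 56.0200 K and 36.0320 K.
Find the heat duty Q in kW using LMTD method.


LMTD = 45.2933 K
Q = 545.2280 * 29.3220 * 45.2933 = 724112.1547 W = 724.1122 kW

724.1122 kW


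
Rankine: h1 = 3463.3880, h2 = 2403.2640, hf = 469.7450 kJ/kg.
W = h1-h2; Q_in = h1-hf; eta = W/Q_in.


W = 1060.1240 kJ/kg
Q_in = 2993.6430 kJ/kg
eta = 0.3541 = 35.4125%

eta = 35.4125%


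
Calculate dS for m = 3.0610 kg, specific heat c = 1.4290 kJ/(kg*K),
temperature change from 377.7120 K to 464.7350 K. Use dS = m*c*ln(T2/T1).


T2/T1 = 1.2304
ln(T2/T1) = 0.2073
dS = 3.0610 * 1.4290 * 0.2073 = 0.9069 kJ/K

0.9069 kJ/K


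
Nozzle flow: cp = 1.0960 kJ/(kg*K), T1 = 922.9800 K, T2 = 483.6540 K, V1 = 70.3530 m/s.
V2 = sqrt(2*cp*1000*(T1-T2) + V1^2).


dT = 439.3260 K
2*cp*1000*dT = 963002.5920
V1^2 = 4949.5446
V2 = sqrt(967952.1366) = 983.8456 m/s

983.8456 m/s


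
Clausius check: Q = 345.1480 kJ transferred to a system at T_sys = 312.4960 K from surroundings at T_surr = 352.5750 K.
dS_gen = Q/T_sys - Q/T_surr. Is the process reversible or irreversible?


dS_sys = 345.1480/312.4960 = 1.1045 kJ/K
dS_surr = -345.1480/352.5750 = -0.9789 kJ/K
dS_gen = 1.1045 - 0.9789 = 0.1256 kJ/K (irreversible)

dS_gen = 0.1256 kJ/K, irreversible


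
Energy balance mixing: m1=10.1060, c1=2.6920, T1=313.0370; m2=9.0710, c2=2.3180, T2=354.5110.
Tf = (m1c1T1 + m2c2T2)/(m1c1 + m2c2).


num = 15970.4350
den = 48.2319
Tf = 331.1175 K

331.1175 K


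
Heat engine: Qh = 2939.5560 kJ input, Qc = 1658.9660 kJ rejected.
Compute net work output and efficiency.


W = 2939.5560 - 1658.9660 = 1280.5900 kJ
eta = 1280.5900 / 2939.5560 = 0.4356 = 43.5641%

W = 1280.5900 kJ, eta = 43.5641%


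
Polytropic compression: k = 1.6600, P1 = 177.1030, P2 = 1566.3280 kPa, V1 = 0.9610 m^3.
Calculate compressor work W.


(k-1)/k = 0.3976
(P2/P1)^exp = 2.3789
W = 2.5152 * 177.1030 * 0.9610 * (2.3789 - 1) = 590.2766 kJ

590.2766 kJ


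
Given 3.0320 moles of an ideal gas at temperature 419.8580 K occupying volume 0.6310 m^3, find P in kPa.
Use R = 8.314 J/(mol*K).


P = nRT/V = 3.0320 * 8.314 * 419.8580 / 0.6310
= 10583.8006 / 0.6310 = 16773.0596 Pa = 16.7731 kPa

16.7731 kPa


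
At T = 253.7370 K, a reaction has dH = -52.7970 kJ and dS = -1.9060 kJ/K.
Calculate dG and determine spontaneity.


T*dS = 253.7370 * -1.9060 = -483.6227 kJ
dG = -52.7970 + 483.6227 = 430.8257 kJ (non-spontaneous)

dG = 430.8257 kJ, non-spontaneous


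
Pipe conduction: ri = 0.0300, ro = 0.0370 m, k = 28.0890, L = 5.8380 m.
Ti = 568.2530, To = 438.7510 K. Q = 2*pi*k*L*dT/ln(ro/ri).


dT = 129.5020 K
ln(ro/ri) = 0.2097
Q = 2*pi*28.0890*5.8380*129.5020 / 0.2097 = 636232.3743 W

636232.3743 W


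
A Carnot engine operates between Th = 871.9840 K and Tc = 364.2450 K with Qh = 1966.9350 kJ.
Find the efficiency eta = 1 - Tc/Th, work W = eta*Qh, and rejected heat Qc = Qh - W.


eta = 1 - 364.2450/871.9840 = 0.5823
W = 0.5823 * 1966.9350 = 1145.3073 kJ
Qc = 1966.9350 - 1145.3073 = 821.6277 kJ

eta = 58.2280%, W = 1145.3073 kJ, Qc = 821.6277 kJ


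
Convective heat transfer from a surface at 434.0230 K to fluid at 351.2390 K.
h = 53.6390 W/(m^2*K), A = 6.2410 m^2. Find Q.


dT = 82.7840 K
Q = 53.6390 * 6.2410 * 82.7840 = 27712.8545 W

27712.8545 W


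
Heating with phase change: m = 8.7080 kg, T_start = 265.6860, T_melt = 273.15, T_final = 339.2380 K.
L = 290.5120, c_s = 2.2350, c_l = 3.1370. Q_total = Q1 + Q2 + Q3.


Q1 (sensible, solid) = 8.7080 * 2.2350 * 7.4640 = 145.2672 kJ
Q2 (latent) = 8.7080 * 290.5120 = 2529.7785 kJ
Q3 (sensible, liquid) = 8.7080 * 3.1370 * 66.0880 = 1805.3256 kJ
Q_total = 4480.3713 kJ

4480.3713 kJ


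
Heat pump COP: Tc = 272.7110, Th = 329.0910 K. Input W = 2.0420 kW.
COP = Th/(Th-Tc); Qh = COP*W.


COP = 329.0910 / 56.3800 = 5.8370
Qh = 5.8370 * 2.0420 = 11.9192 kW

COP = 5.8370, Qh = 11.9192 kW


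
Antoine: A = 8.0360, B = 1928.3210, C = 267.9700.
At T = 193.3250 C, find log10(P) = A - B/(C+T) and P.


C+T = 461.2950
B/(C+T) = 4.1802
log10(P) = 8.0360 - 4.1802 = 3.8558
P = 10^3.8558 = 7174.0780 mmHg

7174.0780 mmHg


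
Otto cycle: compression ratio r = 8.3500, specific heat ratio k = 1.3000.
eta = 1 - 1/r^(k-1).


r^(k-1) = 1.8902
eta = 1 - 1/1.8902 = 0.4710 = 47.0953%

47.0953%


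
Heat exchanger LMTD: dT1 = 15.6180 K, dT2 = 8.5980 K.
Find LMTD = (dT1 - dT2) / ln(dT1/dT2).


dT1/dT2 = 1.8165
ln(dT1/dT2) = 0.5969
LMTD = 7.0200 / 0.5969 = 11.7609 K

11.7609 K


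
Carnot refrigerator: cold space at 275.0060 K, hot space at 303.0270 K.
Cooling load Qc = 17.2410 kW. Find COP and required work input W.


COP = 275.0060 / 28.0210 = 9.8143
W = 17.2410 / 9.8143 = 1.7567 kW

COP = 9.8143, W = 1.7567 kW


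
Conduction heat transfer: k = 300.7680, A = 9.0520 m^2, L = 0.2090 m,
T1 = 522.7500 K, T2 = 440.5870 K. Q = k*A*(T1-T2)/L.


dT = 82.1630 K
Q = 300.7680 * 9.0520 * 82.1630 / 0.2090 = 1070301.6015 W

1070301.6015 W


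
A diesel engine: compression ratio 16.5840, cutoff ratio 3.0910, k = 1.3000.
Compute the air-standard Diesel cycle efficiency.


r^(k-1) = 2.3222
rc^k = 4.3364
eta = 0.4715 = 47.1466%

47.1466%


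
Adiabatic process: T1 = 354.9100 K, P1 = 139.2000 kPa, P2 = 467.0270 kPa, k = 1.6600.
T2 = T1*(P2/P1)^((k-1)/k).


(k-1)/k = 0.3976
(P2/P1)^exp = 1.6181
T2 = 354.9100 * 1.6181 = 574.2918 K

574.2918 K


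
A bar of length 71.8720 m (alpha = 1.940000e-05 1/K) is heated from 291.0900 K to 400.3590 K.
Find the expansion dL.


dT = 109.2690 K
dL = 1.940000e-05 * 71.8720 * 109.2690 = 0.152356 m
L_final = 72.024356 m

dL = 0.152356 m


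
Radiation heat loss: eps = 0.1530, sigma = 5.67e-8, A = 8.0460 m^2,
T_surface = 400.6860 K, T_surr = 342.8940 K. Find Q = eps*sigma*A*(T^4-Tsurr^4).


T^4 = 2.5776e+10
Tsurr^4 = 1.3824e+10
Q = 0.1530 * 5.67e-8 * 8.0460 * 1.1952e+10 = 834.2397 W

834.2397 W


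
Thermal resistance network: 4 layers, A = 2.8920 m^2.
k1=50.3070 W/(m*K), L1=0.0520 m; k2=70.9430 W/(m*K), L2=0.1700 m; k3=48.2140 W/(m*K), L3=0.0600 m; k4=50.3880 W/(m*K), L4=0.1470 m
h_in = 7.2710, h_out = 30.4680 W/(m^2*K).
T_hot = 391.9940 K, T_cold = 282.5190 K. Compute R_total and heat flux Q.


R_conv_in = 1/(7.2710*2.8920) = 0.0476
R_1 = 0.0520/(50.3070*2.8920) = 0.0004
R_2 = 0.1700/(70.9430*2.8920) = 0.0008
R_3 = 0.0600/(48.2140*2.8920) = 0.0004
R_4 = 0.1470/(50.3880*2.8920) = 0.0010
R_conv_out = 1/(30.4680*2.8920) = 0.0113
R_total = 0.0615 K/W
Q = 109.4750 / 0.0615 = 1779.2036 W

R_total = 0.0615 K/W, Q = 1779.2036 W


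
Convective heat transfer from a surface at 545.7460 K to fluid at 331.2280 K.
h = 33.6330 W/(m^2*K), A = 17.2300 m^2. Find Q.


dT = 214.5180 K
Q = 33.6330 * 17.2300 * 214.5180 = 124312.4495 W

124312.4495 W


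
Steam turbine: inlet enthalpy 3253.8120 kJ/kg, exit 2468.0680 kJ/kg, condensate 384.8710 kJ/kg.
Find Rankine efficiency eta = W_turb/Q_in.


W = 785.7440 kJ/kg
Q_in = 2868.9410 kJ/kg
eta = 0.2739 = 27.3879%

eta = 27.3879%


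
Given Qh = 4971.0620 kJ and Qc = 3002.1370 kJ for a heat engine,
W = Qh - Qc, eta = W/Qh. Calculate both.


W = 4971.0620 - 3002.1370 = 1968.9250 kJ
eta = 1968.9250 / 4971.0620 = 0.3961 = 39.6077%

W = 1968.9250 kJ, eta = 39.6077%


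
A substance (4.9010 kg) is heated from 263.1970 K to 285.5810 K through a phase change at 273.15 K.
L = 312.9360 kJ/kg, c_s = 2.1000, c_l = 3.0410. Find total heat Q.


Q1 (sensible, solid) = 4.9010 * 2.1000 * 9.9530 = 102.4373 kJ
Q2 (latent) = 4.9010 * 312.9360 = 1533.6993 kJ
Q3 (sensible, liquid) = 4.9010 * 3.0410 * 12.4310 = 185.2709 kJ
Q_total = 1821.4075 kJ

1821.4075 kJ


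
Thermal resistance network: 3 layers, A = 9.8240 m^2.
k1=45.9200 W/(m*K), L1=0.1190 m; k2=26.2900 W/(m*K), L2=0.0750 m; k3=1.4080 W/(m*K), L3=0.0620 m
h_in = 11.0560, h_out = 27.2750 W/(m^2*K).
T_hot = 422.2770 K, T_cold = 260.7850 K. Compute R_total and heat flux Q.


R_conv_in = 1/(11.0560*9.8240) = 0.0092
R_1 = 0.1190/(45.9200*9.8240) = 0.0003
R_2 = 0.0750/(26.2900*9.8240) = 0.0003
R_3 = 0.0620/(1.4080*9.8240) = 0.0045
R_conv_out = 1/(27.2750*9.8240) = 0.0037
R_total = 0.0180 K/W
Q = 161.4920 / 0.0180 = 8984.0429 W

R_total = 0.0180 K/W, Q = 8984.0429 W


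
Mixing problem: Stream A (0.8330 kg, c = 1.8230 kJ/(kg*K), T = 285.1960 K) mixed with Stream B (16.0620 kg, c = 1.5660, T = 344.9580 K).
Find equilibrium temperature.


num = 9109.8473
den = 26.6717
Tf = 341.5554 K

341.5554 K


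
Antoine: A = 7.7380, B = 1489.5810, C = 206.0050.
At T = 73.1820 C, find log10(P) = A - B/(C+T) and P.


C+T = 279.1870
B/(C+T) = 5.3354
log10(P) = 7.7380 - 5.3354 = 2.4026
P = 10^2.4026 = 252.6830 mmHg

252.6830 mmHg


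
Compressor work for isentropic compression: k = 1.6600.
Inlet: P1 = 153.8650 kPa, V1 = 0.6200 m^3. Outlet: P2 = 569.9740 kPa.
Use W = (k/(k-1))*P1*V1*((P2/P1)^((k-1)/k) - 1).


(k-1)/k = 0.3976
(P2/P1)^exp = 1.6831
W = 2.5152 * 153.8650 * 0.6200 * (1.6831 - 1) = 163.9057 kJ

163.9057 kJ


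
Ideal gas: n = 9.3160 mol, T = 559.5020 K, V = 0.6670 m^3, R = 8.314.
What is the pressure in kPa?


P = nRT/V = 9.3160 * 8.314 * 559.5020 / 0.6670
= 43335.2337 / 0.6670 = 64970.3654 Pa = 64.9704 kPa

64.9704 kPa
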